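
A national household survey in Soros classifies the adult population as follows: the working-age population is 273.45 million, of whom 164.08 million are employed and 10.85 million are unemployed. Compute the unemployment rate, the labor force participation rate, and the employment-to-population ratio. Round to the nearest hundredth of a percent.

Labor force = employed + unemployed = 164.08 + 10.85 = 174.93 million.
Unemployment rate = 10.85 / 174.93 = 6.20%.
Labor force participation rate = 174.93 / 273.45 = 63.97%.
Employment-population ratio = 164.08 / 273.45 = 60.00%.

Unemployment rate ≈ 6.20%; labor force participation rate ≈ 63.97%; employment-population ratio ≈ 60.00%.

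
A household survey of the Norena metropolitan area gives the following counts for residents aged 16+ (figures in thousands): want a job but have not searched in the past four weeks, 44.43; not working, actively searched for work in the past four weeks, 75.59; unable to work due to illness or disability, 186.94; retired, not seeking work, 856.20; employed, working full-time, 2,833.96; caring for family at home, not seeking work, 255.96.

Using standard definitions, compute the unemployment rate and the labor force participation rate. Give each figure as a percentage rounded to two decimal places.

Employed = 2,833.96 thousand.
Unemployed = 75.59 thousand.
Labor force = 2,833.96 + 75.59 = 2,909.55 thousand.
Not in labor force = 44.43 + 186.94 + 856.20 + 255.96 = 1,343.53 thousand (those not working and not actively searching are outside the labor force — including those who want a job but have given up searching).
Civilian working-age population = 2,909.55 + 1,343.53 = 4,253.08 thousand.
Unemployment rate = 75.59 / 2,909.55 = 2.60%.
Labor force participation rate = 2,909.55 / 4,253.08 = 68.41%.

Unemployment rate ≈ 2.60%; labor force participation rate ≈ 68.41%.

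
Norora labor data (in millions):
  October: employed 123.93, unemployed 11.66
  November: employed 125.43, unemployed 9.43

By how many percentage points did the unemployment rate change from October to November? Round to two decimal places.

The unemployment rate changed by −1.61 percentage points.

October: labor force = 123.93 + 11.66 = 135.59; u = 11.66/135.59 = 8.60%.
November: labor force = 125.43 + 9.43 = 134.86; u = 9.43/134.86 = 6.99%.
Change = 6.99% − 8.60% = −1.61 pp.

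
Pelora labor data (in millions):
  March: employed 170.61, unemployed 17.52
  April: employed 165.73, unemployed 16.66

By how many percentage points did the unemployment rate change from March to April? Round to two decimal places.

March: labor force = 170.61 + 17.52 = 188.13; u = 17.52/188.13 = 9.31%.
April: labor force = 165.73 + 16.66 = 182.39; u = 16.66/182.39 = 9.13%.
Change = 9.13% − 9.31% = −0.18 pp.

The unemployment rate changed by −0.18 percentage points.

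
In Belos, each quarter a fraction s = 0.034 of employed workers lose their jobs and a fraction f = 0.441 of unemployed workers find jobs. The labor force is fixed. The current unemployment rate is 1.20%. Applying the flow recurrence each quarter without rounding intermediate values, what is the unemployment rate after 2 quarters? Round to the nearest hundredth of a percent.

With a fixed labor force, u_{t+1} = u_t + s·(1−u_t) − f·u_t = u_t·(1−s−f) + s.
Here 1−s−f = 0.525 and s = 0.034.
u_1 = 0.012000 × 0.525 + 0.034 = 0.040300.
u_2 = 0.040300 × 0.525 + 0.034 = 0.055158.

Unemployment rate after two quarters ≈ 5.52%.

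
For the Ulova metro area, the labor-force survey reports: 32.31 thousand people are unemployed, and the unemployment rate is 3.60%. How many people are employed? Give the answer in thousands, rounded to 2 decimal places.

About 865.19 thousand are employed.

Labor force = U / u = 32.31 / 0.0360 ≈ 897.50 thousand.
Employed = labor force − unemployed = 897.50 − 32.31 = 865.19 thousand.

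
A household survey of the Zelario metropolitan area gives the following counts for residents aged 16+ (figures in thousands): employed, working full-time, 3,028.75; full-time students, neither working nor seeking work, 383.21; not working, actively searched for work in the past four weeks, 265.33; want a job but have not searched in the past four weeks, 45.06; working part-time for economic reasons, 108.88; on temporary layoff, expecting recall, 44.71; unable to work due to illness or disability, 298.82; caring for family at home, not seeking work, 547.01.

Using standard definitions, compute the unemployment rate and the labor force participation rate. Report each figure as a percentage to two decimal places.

Employed = 3,028.75 + 108.88 = 3,137.63 thousand (anyone who worked, including part-time for economic reasons, counts as employed).
Unemployed = 265.33 + 44.71 = 310.04 thousand (jobless and actively searching, or on temporary layoff).
Labor force = 3,137.63 + 310.04 = 3,447.67 thousand.
Not in labor force = 383.21 + 45.06 + 298.82 + 547.01 = 1,274.10 thousand (those not working and not actively searching are outside the labor force — including those who want a job but have given up searching).
Civilian working-age population = 3,447.67 + 1,274.10 = 4,721.77 thousand.
Unemployment rate = 310.04 / 3,447.67 = 8.99%.
Labor force participation rate = 3,447.67 / 4,721.77 = 73.02%.

Unemployment rate ≈ 8.99%; labor force participation rate ≈ 73.02%.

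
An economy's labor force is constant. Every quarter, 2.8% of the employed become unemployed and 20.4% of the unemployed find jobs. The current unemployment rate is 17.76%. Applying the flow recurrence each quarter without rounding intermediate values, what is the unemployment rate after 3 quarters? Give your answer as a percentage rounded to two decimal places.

Unemployment rate after three quarters ≈ 14.65%.

With a fixed labor force, u_{t+1} = u_t + s·(1−u_t) − f·u_t = u_t·(1−s−f) + s.
Here 1−s−f = 0.768 and s = 0.028.
u_1 = 0.177600 × 0.768 + 0.028 = 0.164397.
u_2 = 0.164397 × 0.768 + 0.028 = 0.154257.
u_3 = 0.154257 × 0.768 + 0.028 = 0.146469.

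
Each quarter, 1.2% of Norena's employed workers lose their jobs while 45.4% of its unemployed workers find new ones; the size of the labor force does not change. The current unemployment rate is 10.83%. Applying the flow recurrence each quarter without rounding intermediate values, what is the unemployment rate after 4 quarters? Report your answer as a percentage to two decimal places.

Unemployment rate after four quarters ≈ 3.25%.

With a fixed labor force, u_{t+1} = u_t + s·(1−u_t) − f·u_t = u_t·(1−s−f) + s.
Here 1−s−f = 0.534 and s = 0.012.
u_1 = 0.108300 × 0.534 + 0.012 = 0.069832.
u_2 = 0.069832 × 0.534 + 0.012 = 0.049290.
u_3 = 0.049290 × 0.534 + 0.012 = 0.038321.
u_4 = 0.038321 × 0.534 + 0.012 = 0.032463.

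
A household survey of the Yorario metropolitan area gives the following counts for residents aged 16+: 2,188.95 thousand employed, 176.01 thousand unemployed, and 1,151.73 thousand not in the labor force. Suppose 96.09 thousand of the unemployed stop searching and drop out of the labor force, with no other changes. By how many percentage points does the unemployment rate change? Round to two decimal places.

The unemployment rate changes by −3.92 percentage points.

Initially, labor force = 2,188.95 + 176.01 = 2,364.96 thousand, so u = 176.01/2,364.96 = 7.44%.
After the change, unemployed and labor force both fall by 96.09 → E = 2,188.95, U = 79.92, labor force = 2,268.87 thousand.
New unemployment rate = 79.92 / 2,268.87 = 3.52%.
Change = 3.52% − 7.44% = −3.92 percentage points.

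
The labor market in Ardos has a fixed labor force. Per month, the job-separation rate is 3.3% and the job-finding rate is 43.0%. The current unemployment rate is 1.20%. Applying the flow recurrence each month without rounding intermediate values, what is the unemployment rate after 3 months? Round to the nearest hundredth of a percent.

With a fixed labor force, u_{t+1} = u_t + s·(1−u_t) − f·u_t = u_t·(1−s−f) + s.
Here 1−s−f = 0.537 and s = 0.033.
u_1 = 0.012000 × 0.537 + 0.033 = 0.039444.
u_2 = 0.039444 × 0.537 + 0.033 = 0.054181.
u_3 = 0.054181 × 0.537 + 0.033 = 0.062095.

Unemployment rate after three months ≈ 6.21%.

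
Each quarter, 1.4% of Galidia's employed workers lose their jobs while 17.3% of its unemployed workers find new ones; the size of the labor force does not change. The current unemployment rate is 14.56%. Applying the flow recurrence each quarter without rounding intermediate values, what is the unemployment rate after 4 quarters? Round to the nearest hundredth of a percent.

Unemployment rate after four quarters ≈ 10.58%.

With a fixed labor force, u_{t+1} = u_t + s·(1−u_t) − f·u_t = u_t·(1−s−f) + s.
Here 1−s−f = 0.813 and s = 0.014.
u_1 = 0.145600 × 0.813 + 0.014 = 0.132373.
u_2 = 0.132373 × 0.813 + 0.014 = 0.121619.
u_3 = 0.121619 × 0.813 + 0.014 = 0.112876.
u_4 = 0.112876 × 0.813 + 0.014 = 0.105768.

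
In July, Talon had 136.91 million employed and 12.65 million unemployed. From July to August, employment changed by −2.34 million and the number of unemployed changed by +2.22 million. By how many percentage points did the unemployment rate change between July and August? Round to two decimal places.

July: labor force = 136.91 + 12.65 = 149.56; u = 12.65/149.56 = 8.46%.
August: labor force = 134.57 + 14.87 = 149.44; u = 14.87/149.44 = 9.95%.
Change = 9.95% − 8.46% = +1.49 pp.

The unemployment rate changed by +1.49 percentage points.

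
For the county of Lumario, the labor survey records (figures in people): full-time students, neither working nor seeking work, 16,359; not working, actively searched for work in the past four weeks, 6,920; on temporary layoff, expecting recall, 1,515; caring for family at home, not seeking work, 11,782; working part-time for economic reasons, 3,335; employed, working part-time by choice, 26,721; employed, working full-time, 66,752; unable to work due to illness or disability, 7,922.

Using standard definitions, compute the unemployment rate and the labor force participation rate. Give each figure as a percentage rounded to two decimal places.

Unemployment rate ≈ 8.01%; labor force participation rate ≈ 74.48%.

Employed = 3,335 + 26,721 + 66,752 = 96,808 (anyone who worked, including part-time for economic reasons, counts as employed).
Unemployed = 6,920 + 1,515 = 8,435 (jobless and actively searching, or on temporary layoff).
Labor force = 96,808 + 8,435 = 105,243.
Not in labor force = 16,359 + 11,782 + 7,922 = 36,063 (those not working and not actively searching are outside the labor force).
Civilian working-age population = 105,243 + 36,063 = 141,306.
Unemployment rate = 8,435 / 105,243 = 8.01%.
Labor force participation rate = 105,243 / 141,306 = 74.48%.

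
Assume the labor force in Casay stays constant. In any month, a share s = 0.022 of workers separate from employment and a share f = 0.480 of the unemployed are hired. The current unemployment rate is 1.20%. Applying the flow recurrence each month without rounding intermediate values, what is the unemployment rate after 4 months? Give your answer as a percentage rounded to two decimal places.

Unemployment rate after four months ≈ 4.19%.

With a fixed labor force, u_{t+1} = u_t + s·(1−u_t) − f·u_t = u_t·(1−s−f) + s.
Here 1−s−f = 0.498 and s = 0.022.
u_1 = 0.012000 × 0.498 + 0.022 = 0.027976.
u_2 = 0.027976 × 0.498 + 0.022 = 0.035932.
u_3 = 0.035932 × 0.498 + 0.022 = 0.039894.
u_4 = 0.039894 × 0.498 + 0.022 = 0.041867.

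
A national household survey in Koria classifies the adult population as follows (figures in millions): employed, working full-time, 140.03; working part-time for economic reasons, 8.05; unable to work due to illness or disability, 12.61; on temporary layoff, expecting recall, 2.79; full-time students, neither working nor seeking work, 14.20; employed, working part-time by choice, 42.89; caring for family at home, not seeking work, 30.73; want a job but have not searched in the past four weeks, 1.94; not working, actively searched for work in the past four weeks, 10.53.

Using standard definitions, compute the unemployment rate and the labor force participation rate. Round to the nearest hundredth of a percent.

Employed = 140.03 + 8.05 + 42.89 = 190.97 million (anyone who worked, including part-time for economic reasons, counts as employed).
Unemployed = 2.79 + 10.53 = 13.32 million (jobless and actively searching, or on temporary layoff).
Labor force = 190.97 + 13.32 = 204.29 million.
Not in labor force = 12.61 + 14.20 + 30.73 + 1.94 = 59.48 million (those not working and not actively searching are outside the labor force — including those who want a job but have given up searching).
Civilian working-age population = 204.29 + 59.48 = 263.77 million.
Unemployment rate = 13.32 / 204.29 = 6.52%.
Labor force participation rate = 204.29 / 263.77 = 77.45%.

Unemployment rate ≈ 6.52%; labor force participation rate ≈ 77.45%.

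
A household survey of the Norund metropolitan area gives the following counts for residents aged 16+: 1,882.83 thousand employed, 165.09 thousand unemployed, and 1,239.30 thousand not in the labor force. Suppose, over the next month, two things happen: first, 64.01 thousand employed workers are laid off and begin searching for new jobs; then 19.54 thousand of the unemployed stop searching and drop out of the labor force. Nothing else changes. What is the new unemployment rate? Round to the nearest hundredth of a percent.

New unemployment rate ≈ 10.33%.

Initially, labor force = 1,882.83 + 165.09 = 2,047.92 thousand, so u = 165.09/2,047.92 = 8.06%.
After the first change, employed falls and unemployed rises by 64.01; labor force unchanged → E = 1,818.82, U = 229.10, labor force = 2,047.92 thousand.
After the second change, unemployed and labor force both fall by 19.54 → E = 1,818.82, U = 209.56, labor force = 2,028.38 thousand.
New unemployment rate = 209.56 / 2,028.38 = 10.33%.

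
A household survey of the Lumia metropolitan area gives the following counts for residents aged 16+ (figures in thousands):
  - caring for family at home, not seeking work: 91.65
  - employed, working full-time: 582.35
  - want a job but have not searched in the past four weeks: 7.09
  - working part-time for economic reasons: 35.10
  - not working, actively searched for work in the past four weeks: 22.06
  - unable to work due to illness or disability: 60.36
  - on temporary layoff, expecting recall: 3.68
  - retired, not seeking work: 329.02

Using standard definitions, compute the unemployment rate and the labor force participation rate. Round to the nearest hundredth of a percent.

Unemployment rate ≈ 4.00%; labor force participation rate ≈ 56.85%.

Employed = 582.35 + 35.10 = 617.45 thousand (anyone who worked, including part-time for economic reasons, counts as employed).
Unemployed = 22.06 + 3.68 = 25.74 thousand (jobless and actively searching, or on temporary layoff).
Labor force = 617.45 + 25.74 = 643.19 thousand.
Not in labor force = 91.65 + 7.09 + 60.36 + 329.02 = 488.12 thousand (those not working and not actively searching are outside the labor force — including those who want a job but have given up searching).
Civilian working-age population = 643.19 + 488.12 = 1,131.31 thousand.
Unemployment rate = 25.74 / 643.19 = 4.00%.
Labor force participation rate = 643.19 / 1,131.31 = 56.85%.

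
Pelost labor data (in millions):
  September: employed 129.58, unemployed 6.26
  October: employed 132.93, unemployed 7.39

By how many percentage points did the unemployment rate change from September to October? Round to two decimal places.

September: labor force = 129.58 + 6.26 = 135.84; u = 6.26/135.84 = 4.61%.
October: labor force = 132.93 + 7.39 = 140.32; u = 7.39/140.32 = 5.27%.
Change = 5.27% − 4.61% = +0.66 pp.

The unemployment rate changed by +0.66 percentage points.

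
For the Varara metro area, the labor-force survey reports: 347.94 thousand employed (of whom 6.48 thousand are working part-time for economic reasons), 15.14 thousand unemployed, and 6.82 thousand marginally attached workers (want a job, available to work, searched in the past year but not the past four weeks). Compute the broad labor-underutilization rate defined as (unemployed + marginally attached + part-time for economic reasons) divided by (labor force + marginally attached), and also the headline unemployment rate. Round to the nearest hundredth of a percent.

Labor force = 347.94 + 15.14 = 363.08 thousand.
Numerator = 15.14 + 6.82 + 6.48 = 28.44 thousand.
Denominator = 363.08 + 6.82 = 369.90 thousand.
Broad rate = 28.44 / 369.90 = 7.69%.
Headline unemployment rate = 15.14 / 363.08 = 4.17%.

Broad underutilization rate ≈ 7.69%; headline unemployment rate ≈ 4.17%.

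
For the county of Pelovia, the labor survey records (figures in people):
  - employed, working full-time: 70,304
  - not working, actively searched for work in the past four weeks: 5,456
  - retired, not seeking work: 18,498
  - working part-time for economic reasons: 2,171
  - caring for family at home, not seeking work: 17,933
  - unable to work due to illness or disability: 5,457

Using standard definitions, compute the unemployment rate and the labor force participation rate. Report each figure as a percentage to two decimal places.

Employed = 70,304 + 2,171 = 72,475 (anyone who worked, including part-time for economic reasons, counts as employed).
Unemployed = 5,456.
Labor force = 72,475 + 5,456 = 77,931.
Not in labor force = 18,498 + 17,933 + 5,457 = 41,888 (those not working and not actively searching are outside the labor force).
Civilian working-age population = 77,931 + 41,888 = 119,819.
Unemployment rate = 5,456 / 77,931 = 7.00%.
Labor force participation rate = 77,931 / 119,819 = 65.04%.

Unemployment rate ≈ 7.00%; labor force participation rate ≈ 65.04%.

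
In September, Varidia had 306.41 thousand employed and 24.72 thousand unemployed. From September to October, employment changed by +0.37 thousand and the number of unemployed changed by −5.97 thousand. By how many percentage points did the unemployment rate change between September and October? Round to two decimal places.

September: labor force = 306.41 + 24.72 = 331.13; u = 24.72/331.13 = 7.47%.
October: labor force = 306.78 + 18.75 = 325.53; u = 18.75/325.53 = 5.76%.
Change = 5.76% − 7.47% = −1.71 pp.

The unemployment rate changed by −1.71 percentage points.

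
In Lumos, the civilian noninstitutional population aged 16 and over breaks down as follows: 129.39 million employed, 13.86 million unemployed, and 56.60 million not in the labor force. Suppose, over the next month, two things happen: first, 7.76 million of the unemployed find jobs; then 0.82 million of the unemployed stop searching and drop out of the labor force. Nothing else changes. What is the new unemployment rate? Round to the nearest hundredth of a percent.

Initially, labor force = 129.39 + 13.86 = 143.25 million, so u = 13.86/143.25 = 9.68%.
After the first change, unemployed falls and employed rises by 7.76; labor force unchanged → E = 137.15, U = 6.10, labor force = 143.25 million.
After the second change, unemployed and labor force both fall by 0.82 → E = 137.15, U = 5.28, labor force = 142.43 million.
New unemployment rate = 5.28 / 142.43 = 3.71%.

New unemployment rate ≈ 3.71%.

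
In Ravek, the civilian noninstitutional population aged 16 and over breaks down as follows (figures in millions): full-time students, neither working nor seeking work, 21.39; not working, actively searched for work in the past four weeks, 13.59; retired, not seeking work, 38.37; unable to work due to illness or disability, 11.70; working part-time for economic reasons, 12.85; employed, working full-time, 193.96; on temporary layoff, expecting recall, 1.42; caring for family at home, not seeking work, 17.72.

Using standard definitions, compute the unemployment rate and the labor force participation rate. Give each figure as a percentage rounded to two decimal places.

Unemployment rate ≈ 6.77%; labor force participation rate ≈ 71.32%.

Employed = 12.85 + 193.96 = 206.81 million (anyone who worked, including part-time for economic reasons, counts as employed).
Unemployed = 13.59 + 1.42 = 15.01 million (jobless and actively searching, or on temporary layoff).
Labor force = 206.81 + 15.01 = 221.82 million.
Not in labor force = 21.39 + 38.37 + 11.70 + 17.72 = 89.18 million (those not working and not actively searching are outside the labor force).
Civilian working-age population = 221.82 + 89.18 = 311.00 million.
Unemployment rate = 15.01 / 221.82 = 6.77%.
Labor force participation rate = 221.82 / 311.00 = 71.32%.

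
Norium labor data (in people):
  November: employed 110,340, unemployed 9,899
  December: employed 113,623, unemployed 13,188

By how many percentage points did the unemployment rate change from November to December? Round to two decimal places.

November: labor force = 110,340 + 9,899 = 120,239; u = 9,899/120,239 = 8.23%.
December: labor force = 113,623 + 13,188 = 126,811; u = 13,188/126,811 = 10.40%.
Change = 10.40% − 8.23% = +2.17 pp.

The unemployment rate changed by +2.17 percentage points.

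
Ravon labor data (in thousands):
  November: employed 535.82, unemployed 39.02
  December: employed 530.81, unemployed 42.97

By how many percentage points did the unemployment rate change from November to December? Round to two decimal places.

The unemployment rate changed by +0.70 percentage points.

November: labor force = 535.82 + 39.02 = 574.84; u = 39.02/574.84 = 6.79%.
December: labor force = 530.81 + 42.97 = 573.78; u = 42.97/573.78 = 7.49%.
Change = 7.49% − 6.79% = +0.70 pp.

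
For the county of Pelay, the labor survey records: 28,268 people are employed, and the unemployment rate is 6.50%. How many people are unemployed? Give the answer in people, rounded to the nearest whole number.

About 1,965 are unemployed.

Let U be the number unemployed. The labor force is E + U, and U/(E+U) = 0.0650.
So U = 0.0650 × 28,268 / (1 − 0.0650) = 1837.42 / 0.9350 ≈ 1,965.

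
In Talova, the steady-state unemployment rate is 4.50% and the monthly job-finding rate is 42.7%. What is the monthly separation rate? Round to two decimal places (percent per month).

Separation rate ≈ 2.01% per month.

From u* = s/(s+f): s = u·f/(1−u).
s = 0.0450 × 42.7 / (1 − 0.0450) = 1.9215 / 0.9550 ≈ 2.01% per month.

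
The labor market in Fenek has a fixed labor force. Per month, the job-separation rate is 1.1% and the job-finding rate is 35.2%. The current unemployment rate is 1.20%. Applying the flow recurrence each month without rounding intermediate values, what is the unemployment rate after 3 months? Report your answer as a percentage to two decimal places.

Unemployment rate after three months ≈ 2.56%.

With a fixed labor force, u_{t+1} = u_t + s·(1−u_t) − f·u_t = u_t·(1−s−f) + s.
Here 1−s−f = 0.637 and s = 0.011.
u_1 = 0.012000 × 0.637 + 0.011 = 0.018644.
u_2 = 0.018644 × 0.637 + 0.011 = 0.022876.
u_3 = 0.022876 × 0.637 + 0.011 = 0.025572.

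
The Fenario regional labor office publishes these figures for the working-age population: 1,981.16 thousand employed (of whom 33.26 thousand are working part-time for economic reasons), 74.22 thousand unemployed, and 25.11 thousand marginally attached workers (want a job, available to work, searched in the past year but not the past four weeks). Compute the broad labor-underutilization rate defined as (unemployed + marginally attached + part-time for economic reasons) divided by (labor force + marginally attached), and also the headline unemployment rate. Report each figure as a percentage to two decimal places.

Broad underutilization rate ≈ 6.37%; headline unemployment rate ≈ 3.61%.

Labor force = 1,981.16 + 74.22 = 2,055.38 thousand.
Numerator = 74.22 + 25.11 + 33.26 = 132.59 thousand.
Denominator = 2,055.38 + 25.11 = 2,080.49 thousand.
Broad rate = 132.59 / 2,080.49 = 6.37%.
Headline unemployment rate = 74.22 / 2,055.38 = 3.61%.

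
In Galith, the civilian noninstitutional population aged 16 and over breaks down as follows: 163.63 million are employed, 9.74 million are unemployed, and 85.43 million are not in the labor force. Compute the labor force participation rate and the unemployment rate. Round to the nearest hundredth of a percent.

Labor force = employed + unemployed = 163.63 + 9.74 = 173.37 million.
Working-age population = 173.37 + 85.43 = 258.80 million.
Unemployment rate = 9.74 / 173.37 = 5.62%.
Labor force participation rate = 173.37 / 258.80 = 66.99%.

Labor force participation rate ≈ 66.99%; unemployment rate ≈ 5.62%.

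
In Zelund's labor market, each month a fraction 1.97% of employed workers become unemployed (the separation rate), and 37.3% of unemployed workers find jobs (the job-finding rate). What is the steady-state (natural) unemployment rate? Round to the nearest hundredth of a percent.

At steady state the flows balance: s·E = f·U, so U/(E+U) = s/(s+f).
u* = 1.97 / (1.97 + 37.3) = 1.97 / 39.27 = 5.02%.

Steady-state unemployment rate ≈ 5.02%.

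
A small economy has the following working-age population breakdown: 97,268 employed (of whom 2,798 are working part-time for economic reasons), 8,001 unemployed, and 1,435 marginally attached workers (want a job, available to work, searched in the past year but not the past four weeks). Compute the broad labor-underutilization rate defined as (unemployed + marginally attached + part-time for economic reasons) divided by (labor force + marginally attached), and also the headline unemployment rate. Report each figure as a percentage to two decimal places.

Labor force = 97,268 + 8,001 = 105,269.
Numerator = 8,001 + 1,435 + 2,798 = 12,234.
Denominator = 105,269 + 1,435 = 106,704.
Broad rate = 12,234 / 106,704 = 11.47%.
Headline unemployment rate = 8,001 / 105,269 = 7.60%.

Broad underutilization rate ≈ 11.47%; headline unemployment rate ≈ 7.60%.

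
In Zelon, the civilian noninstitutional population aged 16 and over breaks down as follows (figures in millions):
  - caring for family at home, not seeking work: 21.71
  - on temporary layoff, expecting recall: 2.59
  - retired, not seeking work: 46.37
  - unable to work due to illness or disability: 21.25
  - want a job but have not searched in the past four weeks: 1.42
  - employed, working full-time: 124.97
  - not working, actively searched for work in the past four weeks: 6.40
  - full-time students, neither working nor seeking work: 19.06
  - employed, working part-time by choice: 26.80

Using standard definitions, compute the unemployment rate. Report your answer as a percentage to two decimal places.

Employed = 124.97 + 26.80 = 151.77 million.
Unemployed = 2.59 + 6.40 = 8.99 million (jobless and actively searching, or on temporary layoff).
Labor force = 151.77 + 8.99 = 160.76 million.
Unemployment rate = 8.99 / 160.76 = 5.59%.

Unemployment rate ≈ 5.59%.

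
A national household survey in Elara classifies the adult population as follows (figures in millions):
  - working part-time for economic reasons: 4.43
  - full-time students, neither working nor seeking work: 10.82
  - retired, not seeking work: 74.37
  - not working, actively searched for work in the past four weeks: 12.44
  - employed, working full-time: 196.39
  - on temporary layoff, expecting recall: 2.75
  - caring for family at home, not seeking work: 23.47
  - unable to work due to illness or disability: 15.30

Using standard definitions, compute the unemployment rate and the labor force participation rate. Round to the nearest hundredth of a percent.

Unemployment rate ≈ 7.03%; labor force participation rate ≈ 63.54%.

Employed = 4.43 + 196.39 = 200.82 million (anyone who worked, including part-time for economic reasons, counts as employed).
Unemployed = 12.44 + 2.75 = 15.19 million (jobless and actively searching, or on temporary layoff).
Labor force = 200.82 + 15.19 = 216.01 million.
Not in labor force = 10.82 + 74.37 + 23.47 + 15.30 = 123.96 million (those not working and not actively searching are outside the labor force).
Civilian working-age population = 216.01 + 123.96 = 339.97 million.
Unemployment rate = 15.19 / 216.01 = 7.03%.
Labor force participation rate = 216.01 / 339.97 = 63.54%.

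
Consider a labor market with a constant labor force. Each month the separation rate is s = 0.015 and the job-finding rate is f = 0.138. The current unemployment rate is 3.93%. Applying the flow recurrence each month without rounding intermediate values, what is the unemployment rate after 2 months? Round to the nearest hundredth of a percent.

Unemployment rate after two months ≈ 5.59%.

With a fixed labor force, u_{t+1} = u_t + s·(1−u_t) − f·u_t = u_t·(1−s−f) + s.
Here 1−s−f = 0.847 and s = 0.015.
u_1 = 0.039300 × 0.847 + 0.015 = 0.048287.
u_2 = 0.048287 × 0.847 + 0.015 = 0.055899.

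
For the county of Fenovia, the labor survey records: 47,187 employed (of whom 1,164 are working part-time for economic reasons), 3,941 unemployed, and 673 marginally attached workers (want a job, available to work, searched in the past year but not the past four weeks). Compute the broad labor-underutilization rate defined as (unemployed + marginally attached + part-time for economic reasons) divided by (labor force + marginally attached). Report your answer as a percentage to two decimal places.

Broad underutilization rate ≈ 11.15%.

Labor force = 47,187 + 3,941 = 51,128.
Numerator = 3,941 + 673 + 1,164 = 5,778.
Denominator = 51,128 + 673 = 51,801.
Broad rate = 5,778 / 51,801 = 11.15%.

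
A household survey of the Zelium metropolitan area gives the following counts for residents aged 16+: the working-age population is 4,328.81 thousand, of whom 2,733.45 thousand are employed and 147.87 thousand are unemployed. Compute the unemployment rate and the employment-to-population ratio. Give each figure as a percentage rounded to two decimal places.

Labor force = employed + unemployed = 2,733.45 + 147.87 = 2,881.32 thousand.
Unemployment rate = 147.87 / 2,881.32 = 5.13%.
Employment-population ratio = 2,733.45 / 4,328.81 = 63.15%.

Unemployment rate ≈ 5.13%; employment-population ratio ≈ 63.15%.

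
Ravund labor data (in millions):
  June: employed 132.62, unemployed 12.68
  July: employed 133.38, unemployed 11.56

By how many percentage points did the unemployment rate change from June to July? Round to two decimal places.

The unemployment rate changed by −0.75 percentage points.

June: labor force = 132.62 + 12.68 = 145.30; u = 12.68/145.30 = 8.73%.
July: labor force = 133.38 + 11.56 = 144.94; u = 11.56/144.94 = 7.98%.
Change = 7.98% − 8.73% = −0.75 pp.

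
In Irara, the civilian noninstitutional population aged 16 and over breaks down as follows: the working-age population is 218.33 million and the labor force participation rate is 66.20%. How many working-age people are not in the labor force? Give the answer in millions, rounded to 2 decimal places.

Share not in the labor force = 1 − 0.6620 = 0.3380.
Not in labor force = 0.3380 × 218.33 ≈ 73.80 million.

About 73.80 million are not in the labor force.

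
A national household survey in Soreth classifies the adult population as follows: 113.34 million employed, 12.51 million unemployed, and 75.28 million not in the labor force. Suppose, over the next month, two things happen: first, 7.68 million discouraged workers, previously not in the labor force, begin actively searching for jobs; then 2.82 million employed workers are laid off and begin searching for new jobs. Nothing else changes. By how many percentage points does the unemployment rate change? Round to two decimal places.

Initially, labor force = 113.34 + 12.51 = 125.85 million, so u = 12.51/125.85 = 9.94%.
After the first change, unemployed and labor force both rise by 7.68 → E = 113.34, U = 20.19, labor force = 133.53 million.
After the second change, employed falls and unemployed rises by 2.82; labor force unchanged → E = 110.52, U = 23.01, labor force = 133.53 million.
New unemployment rate = 23.01 / 133.53 = 17.23%.
Change = 17.23% − 9.94% = +7.29 percentage points.

The unemployment rate changes by +7.29 percentage points.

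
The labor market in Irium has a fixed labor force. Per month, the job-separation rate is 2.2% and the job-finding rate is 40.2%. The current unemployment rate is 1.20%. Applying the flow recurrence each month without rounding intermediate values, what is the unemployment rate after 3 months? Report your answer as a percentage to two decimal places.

With a fixed labor force, u_{t+1} = u_t + s·(1−u_t) − f·u_t = u_t·(1−s−f) + s.
Here 1−s−f = 0.576 and s = 0.022.
u_1 = 0.012000 × 0.576 + 0.022 = 0.028912.
u_2 = 0.028912 × 0.576 + 0.022 = 0.038653.
u_3 = 0.038653 × 0.576 + 0.022 = 0.044264.

Unemployment rate after three months ≈ 4.43%.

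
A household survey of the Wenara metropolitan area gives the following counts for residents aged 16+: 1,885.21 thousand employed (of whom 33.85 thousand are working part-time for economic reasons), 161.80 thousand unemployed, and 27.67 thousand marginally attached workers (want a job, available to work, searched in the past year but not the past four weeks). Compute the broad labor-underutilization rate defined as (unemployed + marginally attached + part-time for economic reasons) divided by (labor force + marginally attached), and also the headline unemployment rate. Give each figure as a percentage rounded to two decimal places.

Broad underutilization rate ≈ 10.76%; headline unemployment rate ≈ 7.90%.

Labor force = 1,885.21 + 161.80 = 2,047.01 thousand.
Numerator = 161.80 + 27.67 + 33.85 = 223.32 thousand.
Denominator = 2,047.01 + 27.67 = 2,074.68 thousand.
Broad rate = 223.32 / 2,074.68 = 10.76%.
Headline unemployment rate = 161.80 / 2,047.01 = 7.90%.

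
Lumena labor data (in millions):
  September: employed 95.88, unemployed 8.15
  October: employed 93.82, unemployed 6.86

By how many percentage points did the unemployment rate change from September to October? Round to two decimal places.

The unemployment rate changed by −1.02 percentage points.

September: labor force = 95.88 + 8.15 = 104.03; u = 8.15/104.03 = 7.83%.
October: labor force = 93.82 + 6.86 = 100.68; u = 6.86/100.68 = 6.81%.
Change = 6.81% − 7.83% = −1.02 pp.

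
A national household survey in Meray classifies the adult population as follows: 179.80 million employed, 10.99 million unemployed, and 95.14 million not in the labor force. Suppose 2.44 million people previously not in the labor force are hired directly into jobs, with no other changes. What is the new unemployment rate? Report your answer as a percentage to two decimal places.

New unemployment rate ≈ 5.69%.

Initially, labor force = 179.80 + 10.99 = 190.79 million, so u = 10.99/190.79 = 5.76%.
After the change, employed and labor force both rise by 2.44; unemployed unchanged → E = 182.24, U = 10.99, labor force = 193.23 million.
New unemployment rate = 10.99 / 193.23 = 5.69%.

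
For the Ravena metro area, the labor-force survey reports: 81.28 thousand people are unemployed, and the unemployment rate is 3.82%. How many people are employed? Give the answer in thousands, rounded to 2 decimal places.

About 2,046.47 thousand are employed.

Labor force = U / u = 81.28 / 0.0382 ≈ 2,127.75 thousand.
Employed = labor force − unemployed = 2,127.75 − 81.28 = 2,046.47 thousand.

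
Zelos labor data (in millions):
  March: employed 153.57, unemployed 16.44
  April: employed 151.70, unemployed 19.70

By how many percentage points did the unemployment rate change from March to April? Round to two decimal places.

March: labor force = 153.57 + 16.44 = 170.01; u = 16.44/170.01 = 9.67%.
April: labor force = 151.70 + 19.70 = 171.40; u = 19.70/171.40 = 11.49%.
Change = 11.49% − 9.67% = +1.82 pp.

The unemployment rate changed by +1.82 percentage points.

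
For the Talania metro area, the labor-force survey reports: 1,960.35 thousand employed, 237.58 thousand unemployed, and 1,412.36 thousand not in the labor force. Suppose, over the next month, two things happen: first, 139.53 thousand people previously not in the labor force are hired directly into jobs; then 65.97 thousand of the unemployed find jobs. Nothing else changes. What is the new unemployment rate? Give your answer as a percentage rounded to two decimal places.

New unemployment rate ≈ 7.34%.

Initially, labor force = 1,960.35 + 237.58 = 2,197.93 thousand, so u = 237.58/2,197.93 = 10.81%.
After the first change, employed and labor force both rise by 139.53; unemployed unchanged → E = 2,099.88, U = 237.58, labor force = 2,337.46 thousand.
After the second change, unemployed falls and employed rises by 65.97; labor force unchanged → E = 2,165.85, U = 171.61, labor force = 2,337.46 thousand.
New unemployment rate = 171.61 / 2,337.46 = 7.34%.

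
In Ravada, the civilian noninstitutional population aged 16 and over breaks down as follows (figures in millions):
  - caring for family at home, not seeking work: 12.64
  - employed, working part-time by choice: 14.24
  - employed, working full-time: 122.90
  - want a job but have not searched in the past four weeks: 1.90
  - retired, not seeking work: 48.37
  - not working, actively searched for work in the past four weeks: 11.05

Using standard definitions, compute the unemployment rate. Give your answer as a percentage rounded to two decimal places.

Employed = 14.24 + 122.90 = 137.14 million.
Unemployed = 11.05 million.
Labor force = 137.14 + 11.05 = 148.19 million.
Unemployment rate = 11.05 / 148.19 = 7.46%.

Unemployment rate ≈ 7.46%.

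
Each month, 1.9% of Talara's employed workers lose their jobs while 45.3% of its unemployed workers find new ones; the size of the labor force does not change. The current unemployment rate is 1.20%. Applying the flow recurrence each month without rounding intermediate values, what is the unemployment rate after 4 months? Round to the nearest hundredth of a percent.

Unemployment rate after four months ≈ 3.81%.

With a fixed labor force, u_{t+1} = u_t + s·(1−u_t) − f·u_t = u_t·(1−s−f) + s.
Here 1−s−f = 0.528 and s = 0.019.
u_1 = 0.012000 × 0.528 + 0.019 = 0.025336.
u_2 = 0.025336 × 0.528 + 0.019 = 0.032377.
u_3 = 0.032377 × 0.528 + 0.019 = 0.036095.
u_4 = 0.036095 × 0.528 + 0.019 = 0.038058.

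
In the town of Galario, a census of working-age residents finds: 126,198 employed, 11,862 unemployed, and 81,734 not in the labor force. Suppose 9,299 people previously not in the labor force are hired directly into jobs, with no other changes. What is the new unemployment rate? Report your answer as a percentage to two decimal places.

Initially, labor force = 126,198 + 11,862 = 138,060, so u = 11,862/138,060 = 8.59%.
After the change, employed and labor force both rise by 9,299; unemployed unchanged → E = 135,497, U = 11,862, labor force = 147,359.
New unemployment rate = 11,862 / 147,359 = 8.05%.

New unemployment rate ≈ 8.05%.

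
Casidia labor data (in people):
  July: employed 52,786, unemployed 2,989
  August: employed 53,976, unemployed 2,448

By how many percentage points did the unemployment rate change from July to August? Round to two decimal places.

The unemployment rate changed by −1.02 percentage points.

July: labor force = 52,786 + 2,989 = 55,775; u = 2,989/55,775 = 5.36%.
August: labor force = 53,976 + 2,448 = 56,424; u = 2,448/56,424 = 4.34%.
Change = 4.34% − 5.36% = −1.02 pp.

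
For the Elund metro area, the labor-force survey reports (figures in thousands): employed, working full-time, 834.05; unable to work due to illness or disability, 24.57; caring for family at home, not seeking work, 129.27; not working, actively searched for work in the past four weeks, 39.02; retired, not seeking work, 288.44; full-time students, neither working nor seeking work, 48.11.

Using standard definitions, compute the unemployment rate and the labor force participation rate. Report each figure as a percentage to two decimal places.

Employed = 834.05 thousand.
Unemployed = 39.02 thousand.
Labor force = 834.05 + 39.02 = 873.07 thousand.
Not in labor force = 24.57 + 129.27 + 288.44 + 48.11 = 490.39 thousand (those not working and not actively searching are outside the labor force).
Civilian working-age population = 873.07 + 490.39 = 1,363.46 thousand.
Unemployment rate = 39.02 / 873.07 = 4.47%.
Labor force participation rate = 873.07 / 1,363.46 = 64.03%.

Unemployment rate ≈ 4.47%; labor force participation rate ≈ 64.03%.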